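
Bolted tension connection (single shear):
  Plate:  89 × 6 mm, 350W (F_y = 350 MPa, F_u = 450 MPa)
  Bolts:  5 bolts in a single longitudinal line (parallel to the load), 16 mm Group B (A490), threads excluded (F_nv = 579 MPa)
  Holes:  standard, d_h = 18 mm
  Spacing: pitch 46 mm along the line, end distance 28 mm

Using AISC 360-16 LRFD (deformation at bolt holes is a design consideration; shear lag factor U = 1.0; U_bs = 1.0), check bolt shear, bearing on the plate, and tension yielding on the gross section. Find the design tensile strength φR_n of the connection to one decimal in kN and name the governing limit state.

Bolt shear: A_b = π(16)²/4 = 201.06 mm². φR_n = 0.75 × 579 × 201.06 × 5 × 1 = 436.6 kN.
Bearing (6 mm plate, F_u = 450 MPa): end bolts L_c = 28 − 18/2 = 19, R_n = min(1.2×19×6×450, 2.4×16×6×450) = 61.56 kN/bolt; interior L_c = 46 − 18 = 28, R_n = 90.72 kN/bolt. φR_n = 0.75 × (1×61.56 + 4×90.72) = 318.3 kN.
Tension yield (gross): A_g = 89×6 = 534 mm². φR_n = 0.90 × 350 × 534 = 168.2 kN.
Governing: min(436.6, 318.3, 168.2) = 168.2 kN → gross-section yield.

168.2 kN (gross-section yield governs)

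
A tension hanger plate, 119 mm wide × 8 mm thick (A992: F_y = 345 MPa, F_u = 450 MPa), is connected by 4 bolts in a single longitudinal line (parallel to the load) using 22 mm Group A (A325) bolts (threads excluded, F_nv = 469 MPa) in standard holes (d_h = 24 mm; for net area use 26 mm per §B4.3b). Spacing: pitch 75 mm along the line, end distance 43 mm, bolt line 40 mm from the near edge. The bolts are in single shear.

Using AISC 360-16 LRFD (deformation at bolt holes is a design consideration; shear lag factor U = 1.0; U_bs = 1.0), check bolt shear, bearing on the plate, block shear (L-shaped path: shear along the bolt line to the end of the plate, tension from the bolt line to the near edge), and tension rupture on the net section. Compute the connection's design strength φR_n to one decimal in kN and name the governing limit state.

251.1 kN (net-section rupture governs)

Bolt shear: A_b = π(22)²/4 = 380.13 mm². φR_n = 0.75 × 469 × 380.13 × 4 × 1 = 534.8 kN.
Bearing (8 mm plate, F_u = 450 MPa): end bolts L_c = 43 − 24/2 = 31, R_n = min(1.2×31×8×450, 2.4×22×8×450) = 133.92 kN/bolt; interior L_c = 75 − 24 = 51, R_n = 190.08 kN/bolt. φR_n = 0.75 × (1×133.92 + 3×190.08) = 528.1 kN.
Block shear: shear path 1×[43+3×75] = 1×268 mm, A_gv = 2144, A_nv = 1×(268 − 3.5×26)×8 = 1416 mm²; tension to near edge: (40 − 0.5×26)×8 = 216 mm². R_n = min(0.6×450×1416, 0.6×345×2144) + 1.0×450×216 = min(382.32, 443.81) + 97.2 = 479.52 kN. φR_n = 0.75 × 479.52 = 359.6 kN.
Tension rupture (net): A_n = (119 − 1×26)×8 = 744 mm² (U = 1.0, A_e = A_n). φR_n = 0.75 × 450 × 744 = 251.1 kN.
Governing: min(534.8, 528.1, 359.6, 251.1) = 251.1 kN → net-section rupture.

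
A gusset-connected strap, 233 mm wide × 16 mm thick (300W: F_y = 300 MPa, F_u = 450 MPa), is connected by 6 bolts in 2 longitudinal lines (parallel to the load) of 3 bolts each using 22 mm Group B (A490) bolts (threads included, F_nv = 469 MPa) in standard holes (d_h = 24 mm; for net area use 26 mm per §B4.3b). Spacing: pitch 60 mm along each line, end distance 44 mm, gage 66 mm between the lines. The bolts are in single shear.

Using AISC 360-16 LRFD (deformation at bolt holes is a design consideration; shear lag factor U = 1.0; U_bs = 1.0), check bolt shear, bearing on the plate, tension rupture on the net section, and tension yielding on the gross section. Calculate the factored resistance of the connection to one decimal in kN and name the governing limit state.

802.3 kN (bolt shear governs)

Bolt shear: A_b = π(22)²/4 = 380.13 mm². φR_n = 0.75 × 469 × 380.13 × 6 × 1 = 802.3 kN.
Bearing (16 mm plate, F_u = 450 MPa): end bolts L_c = 44 − 24/2 = 32, R_n = min(1.2×32×16×450, 2.4×22×16×450) = 276.48 kN/bolt; interior L_c = 60 − 24 = 36, R_n = 311.04 kN/bolt. φR_n = 0.75 × (2×276.48 + 4×311.04) = 1347.8 kN.
Tension rupture (net): A_n = (233 − 2×26)×16 = 2896 mm² (U = 1.0, A_e = A_n). φR_n = 0.75 × 450 × 2896 = 977.4 kN.
Tension yield (gross): A_g = 233×16 = 3728 mm². φR_n = 0.90 × 300 × 3728 = 1006.6 kN.
Governing: min(802.3, 1347.8, 977.4, 1006.6) = 802.3 kN → bolt shear.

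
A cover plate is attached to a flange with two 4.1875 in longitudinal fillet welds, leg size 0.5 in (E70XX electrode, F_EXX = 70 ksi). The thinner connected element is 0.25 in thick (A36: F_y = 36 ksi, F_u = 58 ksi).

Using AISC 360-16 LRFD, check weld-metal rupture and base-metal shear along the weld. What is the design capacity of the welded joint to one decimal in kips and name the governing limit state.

Weld metal: throat = 0.707×0.5 = 0.3535 in, L = 2×4.1875 = 8.375 in. φR_n = 0.75 × 0.6 × 70 × 0.3535 × 8.375 = 93.3 kips.
Base metal shear (0.25 in plate): yield φR_n = 1.0×0.6×36×0.25×8.375 = 45.2 kips; rupture φR_n = 0.75×0.6×58×0.25×8.375 = 54.6 kips; take 45.2 kips (yield).
Governing: min(93.3, 45.2) = 45.2 kips → base-metal shear.

45.2 kips (base-metal shear governs)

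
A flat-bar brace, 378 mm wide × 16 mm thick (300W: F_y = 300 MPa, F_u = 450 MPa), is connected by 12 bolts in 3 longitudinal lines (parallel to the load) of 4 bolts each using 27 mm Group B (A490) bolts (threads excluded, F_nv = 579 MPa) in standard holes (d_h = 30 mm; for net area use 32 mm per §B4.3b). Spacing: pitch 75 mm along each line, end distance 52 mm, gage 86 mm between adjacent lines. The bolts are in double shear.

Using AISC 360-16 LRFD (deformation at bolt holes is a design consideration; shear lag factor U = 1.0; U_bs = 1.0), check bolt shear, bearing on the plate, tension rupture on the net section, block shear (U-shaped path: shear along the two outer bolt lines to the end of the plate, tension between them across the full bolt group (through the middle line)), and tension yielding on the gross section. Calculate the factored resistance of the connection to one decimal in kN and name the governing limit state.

Bolt shear: A_b = π(27)²/4 = 572.56 mm². φR_n = 0.75 × 579 × 572.56 × 12 × 2 = 5967.2 kN.
Bearing (16 mm plate, F_u = 450 MPa): end bolts L_c = 52 − 30/2 = 37, R_n = min(1.2×37×16×450, 2.4×27×16×450) = 319.68 kN/bolt; interior L_c = 75 − 30 = 45, R_n = 388.8 kN/bolt. φR_n = 0.75 × (3×319.68 + 9×388.8) = 3343.7 kN.
Tension rupture (net): A_n = (378 − 3×32)×16 = 4512 mm² (U = 1.0, A_e = A_n). φR_n = 0.75 × 450 × 4512 = 1522.8 kN.
Block shear: shear path 2×[52+3×75] = 2×277 mm, A_gv = 8864, A_nv = 2×(277 − 3.5×32)×16 = 5280 mm²; tension across gage: (172 − 2×32)×16 = 1728 mm². R_n = min(0.6×450×5280, 0.6×300×8864) + 1.0×450×1728 = min(1425.6, 1595.5) + 777.6 = 2203.2 kN. φR_n = 0.75 × 2203.2 = 1652.4 kN.
Tension yield (gross): A_g = 378×16 = 6048 mm². φR_n = 0.90 × 300 × 6048 = 1633.0 kN.
Governing: min(5967.2, 3343.7, 1522.8, 1652.4, 1633.0) = 1522.8 kN → net-section rupture.

1522.8 kN (net-section rupture governs)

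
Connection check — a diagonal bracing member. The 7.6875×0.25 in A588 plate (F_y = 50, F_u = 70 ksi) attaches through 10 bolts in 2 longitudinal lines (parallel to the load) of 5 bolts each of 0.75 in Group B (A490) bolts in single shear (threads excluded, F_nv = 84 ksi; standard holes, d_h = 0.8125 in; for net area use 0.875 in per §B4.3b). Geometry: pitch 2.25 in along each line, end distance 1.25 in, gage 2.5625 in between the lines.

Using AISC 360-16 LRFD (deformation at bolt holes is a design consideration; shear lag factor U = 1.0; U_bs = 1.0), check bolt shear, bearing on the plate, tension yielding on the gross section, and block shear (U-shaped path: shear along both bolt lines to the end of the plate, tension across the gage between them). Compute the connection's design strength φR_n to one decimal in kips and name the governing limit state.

Bolt shear: A_b = π(0.75)²/4 = 0.44179 in². φR_n = 0.75 × 84 × 0.44179 × 10 × 1 = 278.3 kips.
Bearing (0.25 in plate, F_u = 70 ksi): end bolts L_c = 1.25 − 0.8125/2 = 0.84375, R_n = min(1.2×0.84375×0.25×70, 2.4×0.75×0.25×70) = 17.719 kips/bolt; interior L_c = 2.25 − 0.8125 = 1.4375, R_n = 30.188 kips/bolt. φR_n = 0.75 × (2×17.719 + 8×30.188) = 207.7 kips.
Tension yield (gross): A_g = 7.6875×0.25 = 1.9219 in². φR_n = 0.90 × 50 × 1.9219 = 86.5 kips.
Block shear: shear path 2×[1.25+4×2.25] = 2×10.25 in, A_gv = 5.125, A_nv = 2×(10.25 − 4.5×0.875)×0.25 = 3.1563 in²; tension across gage: (2.5625 − 1×0.875)×0.25 = 0.42188 in². R_n = min(0.6×70×3.1563, 0.6×50×5.125) + 1.0×70×0.42188 = min(132.56, 153.75) + 29.532 = 162.09 kips. φR_n = 0.75 × 162.09 = 121.6 kips.
Governing: min(278.3, 207.7, 86.5, 121.6) = 86.5 kips → gross-section yield.

86.5 kips (gross-section yield governs)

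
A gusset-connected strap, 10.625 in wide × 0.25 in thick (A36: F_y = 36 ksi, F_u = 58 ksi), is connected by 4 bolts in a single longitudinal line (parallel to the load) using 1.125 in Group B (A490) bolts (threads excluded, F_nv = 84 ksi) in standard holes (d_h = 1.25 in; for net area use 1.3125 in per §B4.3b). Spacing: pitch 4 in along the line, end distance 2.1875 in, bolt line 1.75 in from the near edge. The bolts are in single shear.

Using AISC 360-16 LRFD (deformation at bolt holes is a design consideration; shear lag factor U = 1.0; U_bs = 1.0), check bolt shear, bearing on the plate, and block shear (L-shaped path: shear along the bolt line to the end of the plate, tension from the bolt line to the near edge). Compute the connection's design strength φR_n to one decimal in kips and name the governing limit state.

69.4 kips (block shear governs)

Bolt shear: A_b = π(1.125)²/4 = 0.99402 in². φR_n = 0.75 × 84 × 0.99402 × 4 × 1 = 250.5 kips.
Bearing (0.25 in plate, F_u = 58 ksi): end bolts L_c = 2.1875 − 1.25/2 = 1.5625, R_n = min(1.2×1.5625×0.25×58, 2.4×1.125×0.25×58) = 27.188 kips/bolt; interior L_c = 4 − 1.25 = 2.75, R_n = 39.15 kips/bolt. φR_n = 0.75 × (1×27.188 + 3×39.15) = 108.5 kips.
Block shear: shear path 1×[2.1875+3×4] = 1×14.1875 in, A_gv = 3.5469, A_nv = 1×(14.1875 − 3.5×1.3125)×0.25 = 2.3984 in²; tension to near edge: (1.75 − 0.5×1.3125)×0.25 = 0.27344 in². R_n = min(0.6×58×2.3984, 0.6×36×3.5469) + 1.0×58×0.27344 = min(83.464, 76.613) + 15.86 = 92.473 kips. φR_n = 0.75 × 92.473 = 69.4 kips.
Governing: min(250.5, 108.5, 69.4) = 69.4 kips → block shear.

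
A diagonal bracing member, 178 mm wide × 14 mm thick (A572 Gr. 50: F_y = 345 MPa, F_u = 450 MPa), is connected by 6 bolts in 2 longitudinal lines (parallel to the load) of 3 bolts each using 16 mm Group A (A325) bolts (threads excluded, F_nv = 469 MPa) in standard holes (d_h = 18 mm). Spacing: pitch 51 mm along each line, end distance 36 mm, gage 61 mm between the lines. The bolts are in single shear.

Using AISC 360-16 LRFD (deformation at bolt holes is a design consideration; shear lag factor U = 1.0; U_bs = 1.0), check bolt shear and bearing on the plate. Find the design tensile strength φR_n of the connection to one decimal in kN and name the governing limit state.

Bolt shear: A_b = π(16)²/4 = 201.06 mm². φR_n = 0.75 × 469 × 201.06 × 6 × 1 = 424.3 kN.
Bearing (14 mm plate, F_u = 450 MPa): end bolts L_c = 36 − 18/2 = 27, R_n = min(1.2×27×14×450, 2.4×16×14×450) = 204.12 kN/bolt; interior L_c = 51 − 18 = 33, R_n = 241.92 kN/bolt. φR_n = 0.75 × (2×204.12 + 4×241.92) = 1031.9 kN.
Governing: min(424.3, 1031.9) = 424.3 kN → bolt shear.

424.3 kN (bolt shear governs)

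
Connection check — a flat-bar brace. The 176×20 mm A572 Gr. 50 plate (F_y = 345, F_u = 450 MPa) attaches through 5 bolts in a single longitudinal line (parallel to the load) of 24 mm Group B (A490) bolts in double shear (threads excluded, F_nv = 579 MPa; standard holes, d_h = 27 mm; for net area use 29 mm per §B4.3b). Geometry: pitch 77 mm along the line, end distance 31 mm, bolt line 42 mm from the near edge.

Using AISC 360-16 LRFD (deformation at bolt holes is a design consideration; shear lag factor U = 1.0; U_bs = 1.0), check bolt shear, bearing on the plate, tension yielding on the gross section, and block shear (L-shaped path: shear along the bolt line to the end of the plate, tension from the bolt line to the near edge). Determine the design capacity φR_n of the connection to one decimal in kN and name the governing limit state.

Bolt shear: A_b = π(24)²/4 = 452.39 mm². φR_n = 0.75 × 579 × 452.39 × 5 × 2 = 1964.5 kN.
Bearing (20 mm plate, F_u = 450 MPa): end bolts L_c = 31 − 27/2 = 17.5, R_n = min(1.2×17.5×20×450, 2.4×24×20×450) = 189 kN/bolt; interior L_c = 77 − 27 = 50, R_n = 518.4 kN/bolt. φR_n = 0.75 × (1×189 + 4×518.4) = 1697.0 kN.
Tension yield (gross): A_g = 176×20 = 3520 mm². φR_n = 0.90 × 345 × 3520 = 1093.0 kN.
Block shear: shear path 1×[31+4×77] = 1×339 mm, A_gv = 6780, A_nv = 1×(339 − 4.5×29)×20 = 4170 mm²; tension to near edge: (42 − 0.5×29)×20 = 550 mm². R_n = min(0.6×450×4170, 0.6×345×6780) + 1.0×450×550 = min(1125.9, 1403.5) + 247.5 = 1373.4 kN. φR_n = 0.75 × 1373.4 = 1030.1 kN.
Governing: min(1964.5, 1697.0, 1093.0, 1030.1) = 1030.1 kN → block shear.

1030.1 kN (block shear governs)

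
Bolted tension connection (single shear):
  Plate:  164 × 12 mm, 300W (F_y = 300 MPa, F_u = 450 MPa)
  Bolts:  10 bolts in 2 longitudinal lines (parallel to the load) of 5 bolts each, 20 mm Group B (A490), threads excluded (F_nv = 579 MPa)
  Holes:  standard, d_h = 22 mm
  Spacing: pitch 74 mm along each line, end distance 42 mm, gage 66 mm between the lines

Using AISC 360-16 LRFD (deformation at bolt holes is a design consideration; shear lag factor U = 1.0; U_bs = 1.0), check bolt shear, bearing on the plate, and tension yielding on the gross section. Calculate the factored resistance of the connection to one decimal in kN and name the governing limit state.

531.4 kN (gross-section yield governs)

Bolt shear: A_b = π(20)²/4 = 314.16 mm². φR_n = 0.75 × 579 × 314.16 × 10 × 1 = 1364.2 kN.
Bearing (12 mm plate, F_u = 450 MPa): end bolts L_c = 42 − 22/2 = 31, R_n = min(1.2×31×12×450, 2.4×20×12×450) = 200.88 kN/bolt; interior L_c = 74 − 22 = 52, R_n = 259.2 kN/bolt. φR_n = 0.75 × (2×200.88 + 8×259.2) = 1856.5 kN.
Tension yield (gross): A_g = 164×12 = 1968 mm². φR_n = 0.90 × 300 × 1968 = 531.4 kN.
Governing: min(1364.2, 1856.5, 531.4) = 531.4 kN → gross-section yield.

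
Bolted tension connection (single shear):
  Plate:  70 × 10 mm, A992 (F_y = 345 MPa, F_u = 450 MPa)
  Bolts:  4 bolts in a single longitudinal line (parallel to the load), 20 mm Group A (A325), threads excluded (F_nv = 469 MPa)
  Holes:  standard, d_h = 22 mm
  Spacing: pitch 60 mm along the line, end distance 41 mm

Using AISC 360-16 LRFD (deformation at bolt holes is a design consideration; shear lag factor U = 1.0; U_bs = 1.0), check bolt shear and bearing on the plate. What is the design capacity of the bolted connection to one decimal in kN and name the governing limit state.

Bolt shear: A_b = π(20)²/4 = 314.16 mm². φR_n = 0.75 × 469 × 314.16 × 4 × 1 = 442.0 kN.
Bearing (10 mm plate, F_u = 450 MPa): end bolts L_c = 41 − 22/2 = 30, R_n = min(1.2×30×10×450, 2.4×20×10×450) = 162 kN/bolt; interior L_c = 60 − 22 = 38, R_n = 205.2 kN/bolt. φR_n = 0.75 × (1×162 + 3×205.2) = 583.2 kN.
Governing: min(442.0, 583.2) = 442.0 kN → bolt shear.

442.0 kN (bolt shear governs)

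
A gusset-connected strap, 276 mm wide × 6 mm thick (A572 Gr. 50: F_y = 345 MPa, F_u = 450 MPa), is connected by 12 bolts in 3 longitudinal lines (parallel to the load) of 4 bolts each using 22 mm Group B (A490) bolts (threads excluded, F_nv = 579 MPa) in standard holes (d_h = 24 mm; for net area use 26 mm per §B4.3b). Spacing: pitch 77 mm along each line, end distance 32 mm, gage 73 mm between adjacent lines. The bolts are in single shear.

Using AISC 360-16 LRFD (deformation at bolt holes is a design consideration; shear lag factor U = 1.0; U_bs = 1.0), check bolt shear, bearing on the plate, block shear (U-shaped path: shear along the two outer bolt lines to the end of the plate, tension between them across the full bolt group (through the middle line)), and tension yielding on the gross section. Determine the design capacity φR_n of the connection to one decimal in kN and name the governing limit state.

Bolt shear: A_b = π(22)²/4 = 380.13 mm². φR_n = 0.75 × 579 × 380.13 × 12 × 1 = 1980.9 kN.
Bearing (6 mm plate, F_u = 450 MPa): end bolts L_c = 32 − 24/2 = 20, R_n = min(1.2×20×6×450, 2.4×22×6×450) = 64.8 kN/bolt; interior L_c = 77 − 24 = 53, R_n = 142.56 kN/bolt. φR_n = 0.75 × (3×64.8 + 9×142.56) = 1108.1 kN.
Block shear: shear path 2×[32+3×77] = 2×263 mm, A_gv = 3156, A_nv = 2×(263 − 3.5×26)×6 = 2064 mm²; tension across gage: (146 − 2×26)×6 = 564 mm². R_n = min(0.6×450×2064, 0.6×345×3156) + 1.0×450×564 = min(557.28, 653.29) + 253.8 = 811.08 kN. φR_n = 0.75 × 811.08 = 608.3 kN.
Tension yield (gross): A_g = 276×6 = 1656 mm². φR_n = 0.90 × 345 × 1656 = 514.2 kN.
Governing: min(1980.9, 1108.1, 608.3, 514.2) = 514.2 kN → gross-section yield.

514.2 kN (gross-section yield governs)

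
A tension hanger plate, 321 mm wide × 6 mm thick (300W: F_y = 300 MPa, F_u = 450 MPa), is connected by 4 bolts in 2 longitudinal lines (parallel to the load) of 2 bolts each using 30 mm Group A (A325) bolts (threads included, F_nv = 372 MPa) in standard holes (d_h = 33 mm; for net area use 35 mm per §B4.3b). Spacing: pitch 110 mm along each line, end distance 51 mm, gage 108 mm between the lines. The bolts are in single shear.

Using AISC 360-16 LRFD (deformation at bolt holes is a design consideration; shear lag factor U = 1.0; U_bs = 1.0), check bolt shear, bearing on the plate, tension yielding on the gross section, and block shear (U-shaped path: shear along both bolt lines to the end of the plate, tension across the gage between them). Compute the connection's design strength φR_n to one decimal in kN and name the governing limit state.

408.6 kN (block shear governs)

Bolt shear: A_b = π(30)²/4 = 706.86 mm². φR_n = 0.75 × 372 × 706.86 × 4 × 1 = 788.9 kN.
Bearing (6 mm plate, F_u = 450 MPa): end bolts L_c = 51 − 33/2 = 34.5, R_n = min(1.2×34.5×6×450, 2.4×30×6×450) = 111.78 kN/bolt; interior L_c = 110 − 33 = 77, R_n = 194.4 kN/bolt. φR_n = 0.75 × (2×111.78 + 2×194.4) = 459.3 kN.
Tension yield (gross): A_g = 321×6 = 1926 mm². φR_n = 0.90 × 300 × 1926 = 520.0 kN.
Block shear: shear path 2×[51+1×110] = 2×161 mm, A_gv = 1932, A_nv = 2×(161 − 1.5×35)×6 = 1302 mm²; tension across gage: (108 − 1×35)×6 = 438 mm². R_n = min(0.6×450×1302, 0.6×300×1932) + 1.0×450×438 = min(351.54, 347.76) + 197.1 = 544.86 kN. φR_n = 0.75 × 544.86 = 408.6 kN.
Governing: min(788.9, 459.3, 520.0, 408.6) = 408.6 kN → block shear.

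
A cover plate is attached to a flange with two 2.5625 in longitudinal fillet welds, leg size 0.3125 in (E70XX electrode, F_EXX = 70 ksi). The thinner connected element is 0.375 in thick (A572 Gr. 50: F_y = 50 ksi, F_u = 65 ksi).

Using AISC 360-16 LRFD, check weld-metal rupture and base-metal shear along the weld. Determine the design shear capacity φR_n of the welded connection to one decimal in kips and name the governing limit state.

35.7 kips (weld metal governs)

Weld metal: throat = 0.707×0.3125 = 0.22094 in, L = 2×2.5625 = 5.125 in. φR_n = 0.75 × 0.6 × 70 × 0.22094 × 5.125 = 35.7 kips.
Base metal shear (0.375 in plate): yield φR_n = 1.0×0.6×50×0.375×5.125 = 57.7 kips; rupture φR_n = 0.75×0.6×65×0.375×5.125 = 56.2 kips; take 56.2 kips (rupture).
Governing: min(35.7, 56.2) = 35.7 kips → weld metal.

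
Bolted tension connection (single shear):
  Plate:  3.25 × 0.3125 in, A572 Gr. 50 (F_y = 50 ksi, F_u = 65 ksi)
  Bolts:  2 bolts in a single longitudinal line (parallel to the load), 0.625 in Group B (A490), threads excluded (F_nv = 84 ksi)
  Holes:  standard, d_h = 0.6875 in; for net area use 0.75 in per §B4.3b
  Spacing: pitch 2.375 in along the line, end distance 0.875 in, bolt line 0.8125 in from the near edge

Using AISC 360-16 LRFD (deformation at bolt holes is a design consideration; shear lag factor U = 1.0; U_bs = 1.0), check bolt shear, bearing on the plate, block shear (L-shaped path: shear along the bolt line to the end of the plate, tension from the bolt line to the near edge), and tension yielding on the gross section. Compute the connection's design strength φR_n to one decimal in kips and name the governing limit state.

26.1 kips (block shear governs)

Bolt shear: A_b = π(0.625)²/4 = 0.3068 in². φR_n = 0.75 × 84 × 0.3068 × 2 × 1 = 38.7 kips.
Bearing (0.3125 in plate, F_u = 65 ksi): end bolts L_c = 0.875 − 0.6875/2 = 0.53125, R_n = min(1.2×0.53125×0.3125×65, 2.4×0.625×0.3125×65) = 12.949 kips/bolt; interior L_c = 2.375 − 0.6875 = 1.6875, R_n = 30.469 kips/bolt. φR_n = 0.75 × (1×12.949 + 1×30.469) = 32.6 kips.
Block shear: shear path 1×[0.875+1×2.375] = 1×3.25 in, A_gv = 1.0156, A_nv = 1×(3.25 − 1.5×0.75)×0.3125 = 0.66406 in²; tension to near edge: (0.8125 − 0.5×0.75)×0.3125 = 0.13672 in². R_n = min(0.6×65×0.66406, 0.6×50×1.0156) + 1.0×65×0.13672 = min(25.898, 30.468) + 8.8868 = 34.785 kips. φR_n = 0.75 × 34.785 = 26.1 kips.
Tension yield (gross): A_g = 3.25×0.3125 = 1.0156 in². φR_n = 0.90 × 50 × 1.0156 = 45.7 kips.
Governing: min(38.7, 32.6, 26.1, 45.7) = 26.1 kips → block shear.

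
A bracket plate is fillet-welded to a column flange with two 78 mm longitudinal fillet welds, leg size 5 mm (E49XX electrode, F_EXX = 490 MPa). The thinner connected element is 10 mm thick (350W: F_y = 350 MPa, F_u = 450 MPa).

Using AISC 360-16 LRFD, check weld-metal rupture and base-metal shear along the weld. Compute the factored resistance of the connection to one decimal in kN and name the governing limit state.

121.6 kN (weld metal governs)

Weld metal: throat = 0.707×5 = 3.535 mm, L = 2×78 = 156 mm. φR_n = 0.75 × 0.6 × 490 × 3.535 × 156 = 121.6 kN.
Base metal shear (10 mm plate): yield φR_n = 1.0×0.6×350×10×156 = 327.6 kN; rupture φR_n = 0.75×0.6×450×10×156 = 315.9 kN; take 315.9 kN (rupture).
Governing: min(121.6, 315.9) = 121.6 kN → weld metal.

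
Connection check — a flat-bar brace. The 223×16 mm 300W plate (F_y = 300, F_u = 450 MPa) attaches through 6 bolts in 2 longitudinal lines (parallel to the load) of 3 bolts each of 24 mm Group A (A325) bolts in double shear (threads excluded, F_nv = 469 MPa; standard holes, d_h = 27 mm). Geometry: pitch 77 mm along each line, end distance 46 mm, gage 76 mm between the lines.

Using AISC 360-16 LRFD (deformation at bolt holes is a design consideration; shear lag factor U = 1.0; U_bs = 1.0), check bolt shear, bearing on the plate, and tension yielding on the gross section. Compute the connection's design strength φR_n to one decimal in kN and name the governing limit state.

963.4 kN (gross-section yield governs)

Bolt shear: A_b = π(24)²/4 = 452.39 mm². φR_n = 0.75 × 469 × 452.39 × 6 × 2 = 1909.5 kN.
Bearing (16 mm plate, F_u = 450 MPa): end bolts L_c = 46 − 27/2 = 32.5, R_n = min(1.2×32.5×16×450, 2.4×24×16×450) = 280.8 kN/bolt; interior L_c = 77 − 27 = 50, R_n = 414.72 kN/bolt. φR_n = 0.75 × (2×280.8 + 4×414.72) = 1665.4 kN.
Tension yield (gross): A_g = 223×16 = 3568 mm². φR_n = 0.90 × 300 × 3568 = 963.4 kN.
Governing: min(1909.5, 1665.4, 963.4) = 963.4 kN → gross-section yield.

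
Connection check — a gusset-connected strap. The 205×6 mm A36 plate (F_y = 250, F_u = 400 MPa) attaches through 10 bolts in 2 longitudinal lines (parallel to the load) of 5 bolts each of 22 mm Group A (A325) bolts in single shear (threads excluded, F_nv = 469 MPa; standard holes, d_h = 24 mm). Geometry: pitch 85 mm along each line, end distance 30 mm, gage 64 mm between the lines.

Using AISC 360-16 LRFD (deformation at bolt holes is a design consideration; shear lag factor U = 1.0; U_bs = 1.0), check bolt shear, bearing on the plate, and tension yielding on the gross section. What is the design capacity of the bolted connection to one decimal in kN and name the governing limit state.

276.8 kN (gross-section yield governs)

Bolt shear: A_b = π(22)²/4 = 380.13 mm². φR_n = 0.75 × 469 × 380.13 × 10 × 1 = 1337.1 kN.
Bearing (6 mm plate, F_u = 400 MPa): end bolts L_c = 30 − 24/2 = 18, R_n = min(1.2×18×6×400, 2.4×22×6×400) = 51.84 kN/bolt; interior L_c = 85 − 24 = 61, R_n = 126.72 kN/bolt. φR_n = 0.75 × (2×51.84 + 8×126.72) = 838.1 kN.
Tension yield (gross): A_g = 205×6 = 1230 mm². φR_n = 0.90 × 250 × 1230 = 276.8 kN.
Governing: min(1337.1, 838.1, 276.8) = 276.8 kN → gross-section yield.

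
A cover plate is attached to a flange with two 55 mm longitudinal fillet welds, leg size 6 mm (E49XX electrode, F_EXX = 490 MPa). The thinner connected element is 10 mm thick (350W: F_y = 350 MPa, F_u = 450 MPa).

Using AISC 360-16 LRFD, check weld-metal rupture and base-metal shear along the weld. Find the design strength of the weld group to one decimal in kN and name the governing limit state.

102.9 kN (weld metal governs)

Weld metal: throat = 0.707×6 = 4.242 mm, L = 2×55 = 110 mm. φR_n = 0.75 × 0.6 × 490 × 4.242 × 110 = 102.9 kN.
Base metal shear (10 mm plate): yield φR_n = 1.0×0.6×350×10×110 = 231.0 kN; rupture φR_n = 0.75×0.6×450×10×110 = 222.8 kN; take 222.8 kN (rupture).
Governing: min(102.9, 222.8) = 102.9 kN → weld metal.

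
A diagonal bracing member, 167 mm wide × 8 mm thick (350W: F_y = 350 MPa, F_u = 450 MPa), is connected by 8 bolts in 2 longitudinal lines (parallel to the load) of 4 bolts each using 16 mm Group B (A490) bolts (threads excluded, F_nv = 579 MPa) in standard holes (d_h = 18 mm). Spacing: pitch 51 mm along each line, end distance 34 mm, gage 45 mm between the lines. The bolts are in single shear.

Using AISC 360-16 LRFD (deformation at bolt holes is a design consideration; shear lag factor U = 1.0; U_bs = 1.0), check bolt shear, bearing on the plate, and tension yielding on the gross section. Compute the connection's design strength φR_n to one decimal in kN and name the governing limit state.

420.8 kN (gross-section yield governs)

Bolt shear: A_b = π(16)²/4 = 201.06 mm². φR_n = 0.75 × 579 × 201.06 × 8 × 1 = 698.5 kN.
Bearing (8 mm plate, F_u = 450 MPa): end bolts L_c = 34 − 18/2 = 25, R_n = min(1.2×25×8×450, 2.4×16×8×450) = 108 kN/bolt; interior L_c = 51 − 18 = 33, R_n = 138.24 kN/bolt. φR_n = 0.75 × (2×108 + 6×138.24) = 784.1 kN.
Tension yield (gross): A_g = 167×8 = 1336 mm². φR_n = 0.90 × 350 × 1336 = 420.8 kN.
Governing: min(698.5, 784.1, 420.8) = 420.8 kN → gross-section yield.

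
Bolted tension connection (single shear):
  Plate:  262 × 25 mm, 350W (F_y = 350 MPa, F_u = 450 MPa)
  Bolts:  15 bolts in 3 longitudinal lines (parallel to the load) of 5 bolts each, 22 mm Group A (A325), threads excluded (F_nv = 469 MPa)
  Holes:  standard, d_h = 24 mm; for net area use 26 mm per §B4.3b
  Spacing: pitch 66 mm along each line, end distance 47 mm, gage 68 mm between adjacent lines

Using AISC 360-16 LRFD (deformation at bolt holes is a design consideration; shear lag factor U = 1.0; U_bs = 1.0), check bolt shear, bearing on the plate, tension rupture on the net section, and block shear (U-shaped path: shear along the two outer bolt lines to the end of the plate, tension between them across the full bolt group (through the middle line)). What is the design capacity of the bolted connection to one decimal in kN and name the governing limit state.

1552.5 kN (net-section rupture governs)

Bolt shear: A_b = π(22)²/4 = 380.13 mm². φR_n = 0.75 × 469 × 380.13 × 15 × 1 = 2005.7 kN.
Bearing (25 mm plate, F_u = 450 MPa): end bolts L_c = 47 − 24/2 = 35, R_n = min(1.2×35×25×450, 2.4×22×25×450) = 472.5 kN/bolt; interior L_c = 66 − 24 = 42, R_n = 567 kN/bolt. φR_n = 0.75 × (3×472.5 + 12×567) = 6166.1 kN.
Tension rupture (net): A_n = (262 − 3×26)×25 = 4600 mm² (U = 1.0, A_e = A_n). φR_n = 0.75 × 450 × 4600 = 1552.5 kN.
Block shear: shear path 2×[47+4×66] = 2×311 mm, A_gv = 15550, A_nv = 2×(311 − 4.5×26)×25 = 9700 mm²; tension across gage: (136 − 2×26)×25 = 2100 mm². R_n = min(0.6×450×9700, 0.6×350×15550) + 1.0×450×2100 = min(2619, 3265.5) + 945 = 3564 kN. φR_n = 0.75 × 3564 = 2673.0 kN.
Governing: min(2005.7, 6166.1, 1552.5, 2673.0) = 1552.5 kN → net-section rupture.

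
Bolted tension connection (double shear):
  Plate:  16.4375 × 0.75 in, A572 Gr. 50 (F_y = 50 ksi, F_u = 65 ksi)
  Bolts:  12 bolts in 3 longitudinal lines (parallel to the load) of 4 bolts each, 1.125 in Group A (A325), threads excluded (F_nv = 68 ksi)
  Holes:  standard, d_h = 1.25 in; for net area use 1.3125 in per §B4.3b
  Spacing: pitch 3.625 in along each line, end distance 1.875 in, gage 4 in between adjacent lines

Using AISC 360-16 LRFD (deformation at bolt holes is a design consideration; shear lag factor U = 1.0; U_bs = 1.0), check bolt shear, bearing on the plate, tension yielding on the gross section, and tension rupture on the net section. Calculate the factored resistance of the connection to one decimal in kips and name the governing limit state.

457.0 kips (net-section rupture governs)

Bolt shear: A_b = π(1.125)²/4 = 0.99402 in². φR_n = 0.75 × 68 × 0.99402 × 12 × 2 = 1216.7 kips.
Bearing (0.75 in plate, F_u = 65 ksi): end bolts L_c = 1.875 − 1.25/2 = 1.25, R_n = min(1.2×1.25×0.75×65, 2.4×1.125×0.75×65) = 73.125 kips/bolt; interior L_c = 3.625 − 1.25 = 2.375, R_n = 131.63 kips/bolt. φR_n = 0.75 × (3×73.125 + 9×131.63) = 1053.0 kips.
Tension yield (gross): A_g = 16.4375×0.75 = 12.328 in². φR_n = 0.90 × 50 × 12.328 = 554.8 kips.
Tension rupture (net): A_n = (16.4375 − 3×1.3125)×0.75 = 9.375 in² (U = 1.0, A_e = A_n). φR_n = 0.75 × 65 × 9.375 = 457.0 kips.
Governing: min(1216.7, 1053.0, 554.8, 457.0) = 457.0 kips → net-section rupture.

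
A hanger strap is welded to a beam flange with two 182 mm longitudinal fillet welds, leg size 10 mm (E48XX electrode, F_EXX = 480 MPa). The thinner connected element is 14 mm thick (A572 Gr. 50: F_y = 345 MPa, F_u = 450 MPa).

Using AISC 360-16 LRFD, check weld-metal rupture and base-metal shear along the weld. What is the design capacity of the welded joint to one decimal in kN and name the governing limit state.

Weld metal: throat = 0.707×10 = 7.07 mm, L = 2×182 = 364 mm. φR_n = 0.75 × 0.6 × 480 × 7.07 × 364 = 555.9 kN.
Base metal shear (14 mm plate): yield φR_n = 1.0×0.6×345×14×364 = 1054.9 kN; rupture φR_n = 0.75×0.6×450×14×364 = 1031.9 kN; take 1031.9 kN (rupture).
Governing: min(555.9, 1031.9) = 555.9 kN → weld metal.

555.9 kN (weld metal governs)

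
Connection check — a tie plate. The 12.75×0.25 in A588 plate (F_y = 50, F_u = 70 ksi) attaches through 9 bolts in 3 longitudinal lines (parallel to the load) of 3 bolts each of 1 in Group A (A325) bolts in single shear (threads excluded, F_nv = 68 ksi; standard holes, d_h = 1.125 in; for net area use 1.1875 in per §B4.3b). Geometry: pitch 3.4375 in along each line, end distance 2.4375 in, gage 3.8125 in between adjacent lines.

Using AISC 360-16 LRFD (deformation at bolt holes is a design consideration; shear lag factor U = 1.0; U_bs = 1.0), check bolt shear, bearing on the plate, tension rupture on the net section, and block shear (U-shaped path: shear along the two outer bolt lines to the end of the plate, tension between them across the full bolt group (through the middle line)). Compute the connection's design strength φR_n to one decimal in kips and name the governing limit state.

Bolt shear: A_b = π(1)²/4 = 0.7854 in². φR_n = 0.75 × 68 × 0.7854 × 9 × 1 = 360.5 kips.
Bearing (0.25 in plate, F_u = 70 ksi): end bolts L_c = 2.4375 − 1.125/2 = 1.875, R_n = min(1.2×1.875×0.25×70, 2.4×1×0.25×70) = 39.375 kips/bolt; interior L_c = 3.4375 − 1.125 = 2.3125, R_n = 42 kips/bolt. φR_n = 0.75 × (3×39.375 + 6×42) = 277.6 kips.
Tension rupture (net): A_n = (12.75 − 3×1.1875)×0.25 = 2.2969 in² (U = 1.0, A_e = A_n). φR_n = 0.75 × 70 × 2.2969 = 120.6 kips.
Block shear: shear path 2×[2.4375+2×3.4375] = 2×9.3125 in, A_gv = 4.6563, A_nv = 2×(9.3125 − 2.5×1.1875)×0.25 = 3.1719 in²; tension across gage: (7.625 − 2×1.1875)×0.25 = 1.3125 in². R_n = min(0.6×70×3.1719, 0.6×50×4.6563) + 1.0×70×1.3125 = min(133.22, 139.69) + 91.875 = 225.1 kips. φR_n = 0.75 × 225.1 = 168.8 kips.
Governing: min(360.5, 277.6, 120.6, 168.8) = 120.6 kips → net-section rupture.

120.6 kips (net-section rupture governs)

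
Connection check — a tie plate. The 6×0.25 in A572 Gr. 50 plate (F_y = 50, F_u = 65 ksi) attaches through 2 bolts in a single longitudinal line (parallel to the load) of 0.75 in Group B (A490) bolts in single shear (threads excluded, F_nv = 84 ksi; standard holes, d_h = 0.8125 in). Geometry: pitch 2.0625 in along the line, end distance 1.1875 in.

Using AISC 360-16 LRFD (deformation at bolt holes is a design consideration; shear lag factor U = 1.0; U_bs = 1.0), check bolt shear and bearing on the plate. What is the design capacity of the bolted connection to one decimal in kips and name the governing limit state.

29.7 kips (bearing governs)

Bolt shear: A_b = π(0.75)²/4 = 0.44179 in². φR_n = 0.75 × 84 × 0.44179 × 2 × 1 = 55.7 kips.
Bearing (0.25 in plate, F_u = 65 ksi): end bolts L_c = 1.1875 − 0.8125/2 = 0.78125, R_n = min(1.2×0.78125×0.25×65, 2.4×0.75×0.25×65) = 15.234 kips/bolt; interior L_c = 2.0625 − 0.8125 = 1.25, R_n = 24.375 kips/bolt. φR_n = 0.75 × (1×15.234 + 1×24.375) = 29.7 kips.
Governing: min(55.7, 29.7) = 29.7 kips → bearing.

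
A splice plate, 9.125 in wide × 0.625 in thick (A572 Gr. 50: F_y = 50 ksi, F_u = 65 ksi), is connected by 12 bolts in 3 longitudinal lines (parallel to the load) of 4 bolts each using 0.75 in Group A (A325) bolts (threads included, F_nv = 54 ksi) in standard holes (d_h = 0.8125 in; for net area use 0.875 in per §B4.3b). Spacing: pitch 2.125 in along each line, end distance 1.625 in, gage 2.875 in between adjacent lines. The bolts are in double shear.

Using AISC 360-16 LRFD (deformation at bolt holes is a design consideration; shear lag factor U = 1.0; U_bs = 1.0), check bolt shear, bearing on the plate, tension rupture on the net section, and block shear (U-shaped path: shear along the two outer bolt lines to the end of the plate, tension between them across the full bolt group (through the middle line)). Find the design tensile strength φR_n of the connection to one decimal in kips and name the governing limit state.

198.0 kips (net-section rupture governs)

Bolt shear: A_b = π(0.75)²/4 = 0.44179 in². φR_n = 0.75 × 54 × 0.44179 × 12 × 2 = 429.4 kips.
Bearing (0.625 in plate, F_u = 65 ksi): end bolts L_c = 1.625 − 0.8125/2 = 1.21875, R_n = min(1.2×1.21875×0.625×65, 2.4×0.75×0.625×65) = 59.414 kips/bolt; interior L_c = 2.125 − 0.8125 = 1.3125, R_n = 63.984 kips/bolt. φR_n = 0.75 × (3×59.414 + 9×63.984) = 565.6 kips.
Tension rupture (net): A_n = (9.125 − 3×0.875)×0.625 = 4.0625 in² (U = 1.0, A_e = A_n). φR_n = 0.75 × 65 × 4.0625 = 198.0 kips.
Block shear: shear path 2×[1.625+3×2.125] = 2×8 in, A_gv = 10, A_nv = 2×(8 − 3.5×0.875)×0.625 = 6.1719 in²; tension across gage: (5.75 − 2×0.875)×0.625 = 2.5 in². R_n = min(0.6×65×6.1719, 0.6×50×10) + 1.0×65×2.5 = min(240.7, 300) + 162.5 = 403.2 kips. φR_n = 0.75 × 403.2 = 302.4 kips.
Governing: min(429.4, 565.6, 198.0, 302.4) = 198.0 kips → net-section rupture.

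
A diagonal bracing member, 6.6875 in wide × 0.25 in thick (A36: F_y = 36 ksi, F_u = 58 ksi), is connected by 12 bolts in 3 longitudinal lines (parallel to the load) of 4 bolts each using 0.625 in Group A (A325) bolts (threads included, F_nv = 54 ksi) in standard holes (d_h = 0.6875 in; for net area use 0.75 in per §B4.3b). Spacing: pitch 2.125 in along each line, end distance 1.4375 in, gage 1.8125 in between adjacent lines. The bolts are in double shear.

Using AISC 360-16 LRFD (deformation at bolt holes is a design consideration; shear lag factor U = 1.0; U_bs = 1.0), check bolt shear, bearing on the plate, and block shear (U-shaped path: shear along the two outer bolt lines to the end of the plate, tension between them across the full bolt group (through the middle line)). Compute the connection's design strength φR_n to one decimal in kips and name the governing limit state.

Bolt shear: A_b = π(0.625)²/4 = 0.3068 in². φR_n = 0.75 × 54 × 0.3068 × 12 × 2 = 298.2 kips.
Bearing (0.25 in plate, F_u = 58 ksi): end bolts L_c = 1.4375 − 0.6875/2 = 1.09375, R_n = min(1.2×1.09375×0.25×58, 2.4×0.625×0.25×58) = 19.031 kips/bolt; interior L_c = 2.125 − 0.6875 = 1.4375, R_n = 21.75 kips/bolt. φR_n = 0.75 × (3×19.031 + 9×21.75) = 189.6 kips.
Block shear: shear path 2×[1.4375+3×2.125] = 2×7.8125 in, A_gv = 3.9063, A_nv = 2×(7.8125 − 3.5×0.75)×0.25 = 2.5938 in²; tension across gage: (3.625 − 2×0.75)×0.25 = 0.53125 in². R_n = min(0.6×58×2.5938, 0.6×36×3.9063) + 1.0×58×0.53125 = min(90.264, 84.376) + 30.813 = 115.19 kips. φR_n = 0.75 × 115.19 = 86.4 kips.
Governing: min(298.2, 189.6, 86.4) = 86.4 kips → block shear.

86.4 kips (block shear governs)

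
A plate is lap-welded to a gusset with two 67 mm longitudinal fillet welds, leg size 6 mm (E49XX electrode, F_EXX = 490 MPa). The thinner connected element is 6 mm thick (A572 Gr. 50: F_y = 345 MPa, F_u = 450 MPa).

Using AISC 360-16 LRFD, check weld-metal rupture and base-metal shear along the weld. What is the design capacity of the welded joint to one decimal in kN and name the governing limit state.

125.3 kN (weld metal governs)

Weld metal: throat = 0.707×6 = 4.242 mm, L = 2×67 = 134 mm. φR_n = 0.75 × 0.6 × 490 × 4.242 × 134 = 125.3 kN.
Base metal shear (6 mm plate): yield φR_n = 1.0×0.6×345×6×134 = 166.4 kN; rupture φR_n = 0.75×0.6×450×6×134 = 162.8 kN; take 162.8 kN (rupture).
Governing: min(125.3, 162.8) = 125.3 kN → weld metal.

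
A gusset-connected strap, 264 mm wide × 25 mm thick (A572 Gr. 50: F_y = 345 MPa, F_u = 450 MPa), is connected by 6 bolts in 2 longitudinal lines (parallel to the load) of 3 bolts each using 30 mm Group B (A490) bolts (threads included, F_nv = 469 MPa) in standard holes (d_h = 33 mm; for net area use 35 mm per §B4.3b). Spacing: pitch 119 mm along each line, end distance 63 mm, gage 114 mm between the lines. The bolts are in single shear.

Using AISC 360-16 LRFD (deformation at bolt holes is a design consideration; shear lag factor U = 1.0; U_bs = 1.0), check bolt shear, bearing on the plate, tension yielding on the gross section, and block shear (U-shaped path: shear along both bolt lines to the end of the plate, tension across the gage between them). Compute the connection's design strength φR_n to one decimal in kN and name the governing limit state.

1491.8 kN (bolt shear governs)

Bolt shear: A_b = π(30)²/4 = 706.86 mm². φR_n = 0.75 × 469 × 706.86 × 6 × 1 = 1491.8 kN.
Bearing (25 mm plate, F_u = 450 MPa): end bolts L_c = 63 − 33/2 = 46.5, R_n = min(1.2×46.5×25×450, 2.4×30×25×450) = 627.75 kN/bolt; interior L_c = 119 − 33 = 86, R_n = 810 kN/bolt. φR_n = 0.75 × (2×627.75 + 4×810) = 3371.6 kN.
Tension yield (gross): A_g = 264×25 = 6600 mm². φR_n = 0.90 × 345 × 6600 = 2049.3 kN.
Block shear: shear path 2×[63+2×119] = 2×301 mm, A_gv = 15050, A_nv = 2×(301 − 2.5×35)×25 = 10675 mm²; tension across gage: (114 − 1×35)×25 = 1975 mm². R_n = min(0.6×450×10675, 0.6×345×15050) + 1.0×450×1975 = min(2882.3, 3115.4) + 888.75 = 3771.1 kN. φR_n = 0.75 × 3771.1 = 2828.3 kN.
Governing: min(1491.8, 3371.6, 2049.3, 2828.3) = 1491.8 kN → bolt shear.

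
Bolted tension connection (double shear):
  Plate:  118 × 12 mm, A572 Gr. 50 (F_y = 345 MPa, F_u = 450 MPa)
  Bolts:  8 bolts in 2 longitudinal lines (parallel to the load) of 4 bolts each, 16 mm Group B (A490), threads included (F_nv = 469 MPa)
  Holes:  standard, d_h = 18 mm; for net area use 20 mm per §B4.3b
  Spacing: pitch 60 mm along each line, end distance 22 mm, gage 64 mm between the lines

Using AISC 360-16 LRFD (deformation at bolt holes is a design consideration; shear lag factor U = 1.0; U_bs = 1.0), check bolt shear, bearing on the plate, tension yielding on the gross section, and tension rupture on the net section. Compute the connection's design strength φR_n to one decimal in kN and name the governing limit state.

315.9 kN (net-section rupture governs)

Bolt shear: A_b = π(16)²/4 = 201.06 mm². φR_n = 0.75 × 469 × 201.06 × 8 × 2 = 1131.6 kN.
Bearing (12 mm plate, F_u = 450 MPa): end bolts L_c = 22 − 18/2 = 13, R_n = min(1.2×13×12×450, 2.4×16×12×450) = 84.24 kN/bolt; interior L_c = 60 − 18 = 42, R_n = 207.36 kN/bolt. φR_n = 0.75 × (2×84.24 + 6×207.36) = 1059.5 kN.
Tension yield (gross): A_g = 118×12 = 1416 mm². φR_n = 0.90 × 345 × 1416 = 439.7 kN.
Tension rupture (net): A_n = (118 − 2×20)×12 = 936 mm² (U = 1.0, A_e = A_n). φR_n = 0.75 × 450 × 936 = 315.9 kN.
Governing: min(1131.6, 1059.5, 439.7, 315.9) = 315.9 kN → net-section rupture.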